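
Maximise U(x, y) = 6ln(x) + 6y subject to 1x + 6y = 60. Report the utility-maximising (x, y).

x* = 6, y* = 9

MU_x = 6/x, MU_y = 6.
MRS = 6/x ÷ 6.
Tangency: set MRS = p_x/p_y = 1/6.
MRS depends only on x: 1/x = 1/6 ⇒ x* = 1/(1/6) = 6.
From the budget, 6·y = 60 − 1·6 = 54, so y* = 9.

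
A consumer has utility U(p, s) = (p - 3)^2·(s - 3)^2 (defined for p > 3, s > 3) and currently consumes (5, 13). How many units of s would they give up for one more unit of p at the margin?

MU_p = 2·(p−3)·(s−3)^2, MU_s = 2·(p−3)^2·(s−3).
MRS = (s−3)/(p−3).
At (5, 13): MRS = 5.
The indifference curve has slope −5 at this bundle.

MRS = 5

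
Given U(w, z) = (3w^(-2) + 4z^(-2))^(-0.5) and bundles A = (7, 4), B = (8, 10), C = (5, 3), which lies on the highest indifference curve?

Bundle B

Evaluate utility at each bundle:
U(A) = 1.793.
U(B) = 3.393.
U(C) = 1.331.
Highest utility is B, so B ≻ A ≻ C.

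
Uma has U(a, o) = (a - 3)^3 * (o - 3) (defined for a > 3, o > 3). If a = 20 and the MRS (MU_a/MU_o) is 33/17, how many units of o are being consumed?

MU_a = 3·(a−3)^2·(o−3), MU_o = (a−3)^3.
MRS = (3/1)·(o−3)/(a−3).
Substitute a = 20: MRS = (o − 3)/(17/3). Setting this equal to 33/17 gives o − 3 = (33/17)·(17/3) = 11, so o = 14.

o = 14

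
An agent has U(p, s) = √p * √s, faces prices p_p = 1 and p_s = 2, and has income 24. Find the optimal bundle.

MU_p = 0.5·p^(-0.5)·√s and MU_s = 0.5·√p·s^(-0.5).
MRS = MU_p/MU_s = s/p.
Tangency: set MRS = p_p/p_s = 1/2 = 0.5.
So s/p = 0.5, i.e. s = 0.5·p.
Substitute into the budget 1·p + 2·s = 24: 2·p = 24, so p* = 12.
Then s* = 0.5·12 = 6.

p* = 12, s* = 6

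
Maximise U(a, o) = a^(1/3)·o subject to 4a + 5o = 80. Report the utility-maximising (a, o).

MU_a = 1/3·a^(-2/3)·o and MU_o = a^(1/3).
MRS = MU_a/MU_o = (1/3)·o/a.
Tangency: set MRS = p_a/p_o = 4/5 = 0.8.
So (1/3)·o/a = 0.8, i.e. o = 2.4·a.
Substitute into the budget 4·a + 5·o = 80: 16·a = 80, so a* = 5.
Then o* = 2.4·5 = 12.

a* = 5, o* = 12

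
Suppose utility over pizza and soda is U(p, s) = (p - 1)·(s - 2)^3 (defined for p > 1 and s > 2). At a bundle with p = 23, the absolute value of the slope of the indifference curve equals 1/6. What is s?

s = 13

MU_p = (s−2)^3, MU_s = 3·(p−1)·(s−2)^2.
MRS = (1/3)·(s−2)/(p−1).
Substitute p = 23: MRS = (s − 2)/66. Setting this equal to 1/6 gives s − 2 = (1/6)·66 = 11, so s = 13.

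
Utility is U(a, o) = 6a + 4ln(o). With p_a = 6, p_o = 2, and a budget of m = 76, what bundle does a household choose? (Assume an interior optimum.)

MU_a = 6, MU_o = 4/o.
MRS = 6 ÷ (4/o).
Tangency: set MRS = p_a/p_o = 6/2 = 3.
MRS depends only on o: 1.5·o = 3 ⇒ o* = 3/1.5 = 2.
From the budget, 6·a = 76 − 2·2 = 72, so a* = 12.

a* = 12, o* = 2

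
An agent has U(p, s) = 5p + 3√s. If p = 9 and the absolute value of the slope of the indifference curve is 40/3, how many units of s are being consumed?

s = 16

MU_p = 5, MU_s = 3/(2√s).
MRS = 5 ÷ (3/(2√s)).
MRS depends only on s: (10/3)·√s = 40/3 ⇒ √s = (40/3)/(10/3) = 4 ⇒ s = 16.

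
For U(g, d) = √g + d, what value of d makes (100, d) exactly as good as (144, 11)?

d = 13

U(144, 11) = 23.
Set U(100, d) = 23 and solve.
With g = 100: √100 = 10, so d = 23 − 10 = 13.
Check: U(100, 13) = 23.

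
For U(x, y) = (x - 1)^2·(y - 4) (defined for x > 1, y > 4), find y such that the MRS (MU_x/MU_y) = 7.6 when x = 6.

MU_x = 2·(x−1)·(y−4), MU_y = (x−1)^2.
MRS = (2/1)·(y−4)/(x−1).
Substitute x = 6: MRS = (y − 4)/2.5. Setting this equal to 7.6 gives y − 4 = 7.6·2.5 = 19, so y = 23.

y = 23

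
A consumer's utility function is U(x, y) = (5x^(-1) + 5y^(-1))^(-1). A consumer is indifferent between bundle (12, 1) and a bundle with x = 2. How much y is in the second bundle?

U depends on (x, y) only through S = 5x^(-1) + 5y^(-1), so equal utility means equal S. At (12, 1): S = 65/12.
With x = 2: 5·2^(-1) = 2.5, so 5y^(-1) = 65/12 − 2.5 = 35/12, i.e. y^(-1) = 7/12.
Hence y = 1/(7/12) = 12/7.
Check: U(2, 12/7) = 0.1846.

y = 12/7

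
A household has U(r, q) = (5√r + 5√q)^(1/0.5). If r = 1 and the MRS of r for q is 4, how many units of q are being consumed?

For CES with ρ = 0.5, MRS = √(q/r).
Setting √(q/1) = 4 gives q/1 = 16 and q = 16.

q = 16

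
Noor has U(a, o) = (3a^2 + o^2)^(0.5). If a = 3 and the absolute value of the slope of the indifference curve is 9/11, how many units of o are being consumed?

o = 11

For CES with ρ = 2, MRS = (3/1)·(o/a)^(-1).
Setting (3/1)·(o/3)^(-1) = 9/11 gives (o/3)^(-1) = 3/11, so o/3 = 11/3 and o = 11.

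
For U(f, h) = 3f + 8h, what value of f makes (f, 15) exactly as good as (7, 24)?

f = 31

U(7, 24) = 213.
Set U(f, 15) = 213 and solve.
3f + 8·15 = 213 ⇒ 3f = 93 ⇒ f = 31.
Check: U(31, 15) = 213.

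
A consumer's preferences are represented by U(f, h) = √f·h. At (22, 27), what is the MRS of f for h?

MU_f = 0.5·f^(-0.5)·h and MU_h = √f.
MRS = MU_f/MU_h = (0.5)·h/f.
At (22, 27): MRS = 27/44.
That is, one extra unit of f is worth 27/44 units of h at the margin.

MRS = 27/44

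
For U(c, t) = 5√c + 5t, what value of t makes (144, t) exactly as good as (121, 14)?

U(121, 14) = 125.
Set U(144, t) = 125 and solve.
With c = 144: √144 = 12, so 5t = 125 − 5·12 = 65 and t = 13.
Check: U(144, 13) = 125.

t = 13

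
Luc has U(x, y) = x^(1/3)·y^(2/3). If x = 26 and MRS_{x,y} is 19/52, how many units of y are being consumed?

y = 19

MU_x = 1/3·x^(-2/3)·y^(2/3) and MU_y = 2/3·x^(1/3)·y^(-1/3).
MRS = MU_x/MU_y = (0.5)·y/x.
Substitute x = 26: MRS = y/52. Setting y/52 = 19/52 gives y = (19/52)·52 = 19.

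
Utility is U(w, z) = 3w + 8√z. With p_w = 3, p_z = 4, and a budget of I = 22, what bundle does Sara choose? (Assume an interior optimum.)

w* = 6, z* = 1

MU_w = 3, MU_z = 8/(2√z).
MRS = 3 ÷ (8/(2√z)).
Tangency: set MRS = p_w/p_z = 3/4 = 0.75.
MRS depends only on z: 0.75·√z = 0.75 ⇒ √z = 0.75/0.75 = 1 ⇒ z* = 1.
From the budget, 3·w = 22 − 4·1 = 18, so w* = 6.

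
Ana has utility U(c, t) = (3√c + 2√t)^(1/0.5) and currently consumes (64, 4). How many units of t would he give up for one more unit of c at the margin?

MRS = 0.375

For CES with ρ = 0.5, MRS = (3/2)·√(t/c).
At (64, 4): MRS = 0.375.
So at (64, 4) the consumer would give up 0.375 units of t for one more unit of c.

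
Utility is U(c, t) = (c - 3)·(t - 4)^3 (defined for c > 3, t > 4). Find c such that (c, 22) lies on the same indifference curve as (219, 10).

c = 11

U(219, 10) = 46656.
Set U(c, 22) = 46656 and solve.
With t = 22: (22 − 4)^3 = 5832, so (c − 3) = 46656/5832 = 8.
So c = 3 + 8 = 11.
Check: U(11, 22) = 46656.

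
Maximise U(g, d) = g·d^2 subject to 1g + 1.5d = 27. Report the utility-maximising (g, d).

MU_g = d^2 and MU_d = 2·g·d.
MRS = MU_g/MU_d = (1/2)·d/g.
Tangency: set MRS = p_g/p_d = 1/1.5 = 2/3.
So (1/2)·d/g = 2/3, i.e. d = (4/3)·g.
Substitute into the budget 1·g + 1.5·d = 27: 3·g = 27, so g* = 9.
Then d* = (4/3)·9 = 12.

g* = 9, d* = 12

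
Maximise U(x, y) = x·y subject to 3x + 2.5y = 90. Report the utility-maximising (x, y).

x* = 15, y* = 18

MU_x = y and MU_y = x.
MRS = MU_x/MU_y = y/x.
Tangency: set MRS = p_x/p_y = 3/2.5 = 1.2.
So y/x = 1.2, i.e. y = 1.2·x.
Substitute into the budget 3·x + 2.5·y = 90: 6·x = 90, so x* = 15.
Then y* = 1.2·15 = 18.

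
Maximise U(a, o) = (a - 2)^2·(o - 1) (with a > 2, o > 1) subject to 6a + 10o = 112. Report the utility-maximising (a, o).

a* = 12, o* = 4

MU_a = 2·(a−2)·(o−1), MU_o = (a−2)^2.
MRS = (2/1)·(o−1)/(a−2).
Tangency: set MRS = p_a/p_o = 6/10 = 0.6.
So (2/1)·(o − 1)/(a − 2) = 0.6, i.e. (o − 1) = 0.3·(a − 2).
Rewrite the budget in excess-of-subsistence terms: 6·(a − 2) + 10·(o − 1) = 112 − 6·2 − 10·1 = 90.
Substituting, 9·(a − 2) = 90, so a − 2 = 10 and a* = 12.
Then o − 1 = 0.3·10 = 3, so o* = 4.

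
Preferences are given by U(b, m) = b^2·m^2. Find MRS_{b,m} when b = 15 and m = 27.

MU_b = 2·b·m^2 and MU_m = 2·b^2·m.
MRS = MU_b/MU_m = m/b.
At (15, 27): MRS = 1.8.
So at (15, 27) the consumer would give up 1.8 units of m for one more unit of b.

MRS = 1.8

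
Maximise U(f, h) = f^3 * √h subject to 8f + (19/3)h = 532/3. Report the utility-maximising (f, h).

f* = 19, h* = 4

MU_f = 3·f^2·√h and MU_h = 0.5·f^3·h^(-0.5).
MRS = MU_f/MU_h = (6)·h/f.
Tangency: set MRS = p_f/p_h = 8/(19/3) = 24/19.
So (6)·h/f = 24/19, i.e. h = (4/19)·f.
Substitute into the budget 8·f + (19/3)·h = 532/3: (28/3)·f = 532/3, so f* = 19.
Then h* = (4/19)·19 = 4.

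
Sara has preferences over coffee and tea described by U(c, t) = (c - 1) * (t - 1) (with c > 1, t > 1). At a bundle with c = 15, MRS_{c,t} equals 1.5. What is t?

t = 22

MU_c = (t−1), MU_t = (c−1).
MRS = (t−1)/(c−1).
Substitute c = 15: MRS = (t − 1)/14. Setting this equal to 1.5 gives t − 1 = 1.5·14 = 21, so t = 22.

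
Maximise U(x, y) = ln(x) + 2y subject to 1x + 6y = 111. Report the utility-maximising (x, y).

x* = 3, y* = 18

MU_x = 1/x, MU_y = 2.
MRS = 1/x ÷ 2.
Tangency: set MRS = p_x/p_y = 1/6.
MRS depends only on x: 0.5/x = 1/6 ⇒ x* = 0.5/(1/6) = 3.
From the budget, 6·y = 111 − 1·3 = 108, so y* = 18.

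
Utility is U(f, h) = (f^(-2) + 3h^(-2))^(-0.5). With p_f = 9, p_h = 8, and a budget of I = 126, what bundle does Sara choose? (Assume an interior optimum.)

f* = 6, h* = 9

For CES with ρ = -2, MRS = (1/3)·(h/f)^3.
Tangency: set MRS = p_f/p_h = 9/8 = 1.125.
So (h/f)^3 = 3.375; taking the cube root, h/f = 1.5, i.e. h = 1.5·f.
Substitute into the budget 9·f + 8·h = 126: 21·f = 126, so f* = 6 and h* = 1.5·6 = 9.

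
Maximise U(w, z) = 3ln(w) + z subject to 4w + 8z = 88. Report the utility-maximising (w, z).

w* = 6, z* = 8

MU_w = 3/w, MU_z = 1.
MRS = 3/w ÷ 1.
Tangency: set MRS = p_w/p_z = 4/8 = 0.5.
MRS depends only on w: 3/w = 0.5 ⇒ w* = 3/0.5 = 6.
From the budget, 8·z = 88 − 4·6 = 64, so z* = 8.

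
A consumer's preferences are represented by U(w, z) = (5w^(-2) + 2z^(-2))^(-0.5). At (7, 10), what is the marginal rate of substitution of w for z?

For CES with ρ = -2, MRS = (5/2)·(z/w)^3.
At (7, 10): MRS = 2500/343.
That is, one extra unit of w is worth 2500/343 units of z at the margin.

MRS = 2500/343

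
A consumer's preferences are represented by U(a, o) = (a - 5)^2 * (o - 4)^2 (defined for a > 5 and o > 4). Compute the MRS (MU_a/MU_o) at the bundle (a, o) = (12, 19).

MRS = 15/7

MU_a = 2·(a−5)·(o−4)^2, MU_o = 2·(a−5)^2·(o−4).
MRS = (o−4)/(a−5).
At (12, 19): MRS = 15/7.
So at (12, 19) the consumer would give up 15/7 units of o for one more unit of a.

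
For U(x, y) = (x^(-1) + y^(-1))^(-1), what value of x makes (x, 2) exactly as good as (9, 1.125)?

U depends on (x, y) only through S = x^(-1) + y^(-1), so equal utility means equal S. At (9, 1.125): S = 1.
With y = 2: 2^(-1) = 0.5, so x^(-1) = 1 − 0.5 = 0.5.
Hence x = 1/0.5 = 2.
Check: U(2, 2) = 1.

x = 2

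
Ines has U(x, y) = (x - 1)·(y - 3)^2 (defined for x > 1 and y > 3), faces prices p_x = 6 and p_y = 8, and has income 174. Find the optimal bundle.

x* = 9, y* = 15

MU_x = (y−3)^2, MU_y = 2·(x−1)·(y−3).
MRS = (1/2)·(y−3)/(x−1).
Tangency: set MRS = p_x/p_y = 6/8 = 0.75.
So (1/2)·(y − 3)/(x − 1) = 0.75, i.e. (y − 3) = 1.5·(x − 1).
Rewrite the budget in excess-of-subsistence terms: 6·(x − 1) + 8·(y − 3) = 174 − 6·1 − 8·3 = 144.
Substituting, 18·(x − 1) = 144, so x − 1 = 8 and x* = 9.
Then y − 3 = 1.5·8 = 12, so y* = 15.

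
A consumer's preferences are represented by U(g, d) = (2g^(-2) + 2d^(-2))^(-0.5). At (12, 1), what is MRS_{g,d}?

For CES with ρ = -2, MRS = (d/g)^3.
At (12, 1): MRS = 1/1728.
That is, one extra unit of g is worth 1/1728 units of d at the margin.

MRS = 1/1728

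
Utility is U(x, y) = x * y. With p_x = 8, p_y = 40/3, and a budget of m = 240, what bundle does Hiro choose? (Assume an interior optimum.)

MU_x = y and MU_y = x.
MRS = MU_x/MU_y = y/x.
Tangency: set MRS = p_x/p_y = 8/(40/3) = 0.6.
So y/x = 0.6, i.e. y = 0.6·x.
Substitute into the budget 8·x + (40/3)·y = 240: 16·x = 240, so x* = 15.
Then y* = 0.6·15 = 9.

x* = 15, y* = 9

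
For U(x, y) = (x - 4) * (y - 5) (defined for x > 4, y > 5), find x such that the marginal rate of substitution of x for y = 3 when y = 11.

MU_x = (y−5), MU_y = (x−4).
MRS = (y−5)/(x−4).
Substitute y = 11: MRS = 6/(x − 4). Setting this equal to 3 gives x − 4 = 6/3 = 2, so x = 6.

x = 6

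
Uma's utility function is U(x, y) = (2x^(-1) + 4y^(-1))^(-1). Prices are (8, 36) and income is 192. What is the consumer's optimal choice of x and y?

x* = 6, y* = 4

For CES with ρ = -1, MRS = (2/4)·(y/x)^2.
Tangency: set MRS = p_x/p_y = 8/36 = 2/9.
So (y/x)^2 = 4/9; taking the square root, y/x = 2/3, i.e. y = (2/3)·x.
Substitute into the budget 8·x + 36·y = 192: 32·x = 192, so x* = 6 and y* = (2/3)·6 = 4.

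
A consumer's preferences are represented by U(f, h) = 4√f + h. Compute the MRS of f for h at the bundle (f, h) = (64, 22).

MRS = 0.25

MU_f = 4/(2√f), MU_h = 1.
MRS = 4/(2√f) ÷ 1.
At (64, 22): MRS = 0.25.
So at (64, 22) the consumer would give up 0.25 units of h for one more unit of f.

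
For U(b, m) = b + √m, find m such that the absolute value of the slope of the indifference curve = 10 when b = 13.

MU_b = 1, MU_m = 1/(2√m).
MRS = 1 ÷ (1/(2√m)).
MRS depends only on m: 2·√m = 10 ⇒ √m = 10/2 = 5 ⇒ m = 25.

m = 25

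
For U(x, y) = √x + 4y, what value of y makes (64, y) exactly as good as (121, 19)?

U(121, 19) = 87.
Set U(64, y) = 87 and solve.
With x = 64: √64 = 8, so 4y = 87 − 8 = 79 and y = 19.75.
Check: U(64, 19.75) = 87.

y = 19.75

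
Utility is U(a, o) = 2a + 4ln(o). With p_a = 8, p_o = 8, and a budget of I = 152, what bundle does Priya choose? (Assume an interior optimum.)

a* = 17, o* = 2

MU_a = 2, MU_o = 4/o.
MRS = 2 ÷ (4/o).
Tangency: set MRS = p_a/p_o = 8/8 = 1.
MRS depends only on o: 0.5·o = 1 ⇒ o* = 1/0.5 = 2.
From the budget, 8·a = 152 − 8·2 = 136, so a* = 17.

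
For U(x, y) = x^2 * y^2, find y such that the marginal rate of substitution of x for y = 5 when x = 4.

MU_x = 2·x·y^2 and MU_y = 2·x^2·y.
MRS = MU_x/MU_y = y/x.
Substitute x = 4: MRS = y/4. Setting y/4 = 5 gives y = 5·4 = 20.

y = 20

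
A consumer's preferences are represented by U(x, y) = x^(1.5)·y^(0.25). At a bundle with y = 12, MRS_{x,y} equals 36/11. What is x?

x = 22

MU_x = 1.5·√x·y^(0.25) and MU_y = 0.25·x^(1.5)·y^(-0.75).
MRS = MU_x/MU_y = (6)·y/x.
Substitute y = 12: MRS = 72/x. Setting 72/x = 36/11 gives x = 72/(36/11) = 22.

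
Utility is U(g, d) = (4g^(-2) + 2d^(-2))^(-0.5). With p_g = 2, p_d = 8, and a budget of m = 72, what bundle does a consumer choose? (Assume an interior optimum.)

For CES with ρ = -2, MRS = (4/2)·(d/g)^3.
Tangency: set MRS = p_g/p_d = 2/8 = 0.25.
So (d/g)^3 = 0.125; taking the cube root, d/g = 0.5, i.e. d = 0.5·g.
Substitute into the budget 2·g + 8·d = 72: 6·g = 72, so g* = 12 and d* = 0.5·12 = 6.

g* = 12, d* = 6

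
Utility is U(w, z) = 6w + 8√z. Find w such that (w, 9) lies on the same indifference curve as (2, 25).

w = 14/3

U(2, 25) = 52.
Set U(w, 9) = 52 and solve.
With z = 9: √9 = 3, so 6w = 52 − 8·3 = 28 and w = 14/3.
Check: U(14/3, 9) = 52.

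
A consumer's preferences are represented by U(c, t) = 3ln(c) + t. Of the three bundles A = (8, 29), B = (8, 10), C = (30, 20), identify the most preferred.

Evaluate utility at each bundle:
U(A) = 35.238.
U(B) = 16.238.
U(C) = 30.204.
Highest utility is A, so A ≻ C ≻ B.

Bundle A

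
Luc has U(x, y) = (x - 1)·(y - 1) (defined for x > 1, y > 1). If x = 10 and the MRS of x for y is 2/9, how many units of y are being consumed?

MU_x = (y−1), MU_y = (x−1).
MRS = (y−1)/(x−1).
Substitute x = 10: MRS = (y − 1)/9. Setting this equal to 2/9 gives y − 1 = (2/9)·9 = 2, so y = 3.

y = 3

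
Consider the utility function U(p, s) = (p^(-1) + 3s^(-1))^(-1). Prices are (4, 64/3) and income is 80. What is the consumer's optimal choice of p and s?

For CES with ρ = -1, MRS = (1/3)·(s/p)^2.
Tangency: set MRS = p_p/p_s = 4/(64/3) = 3/16.
So (s/p)^2 = 9/16; taking the square root, s/p = 0.75, i.e. s = 0.75·p.
Substitute into the budget 4·p + (64/3)·s = 80: 20·p = 80, so p* = 4 and s* = 0.75·4 = 3.

p* = 4, s* = 3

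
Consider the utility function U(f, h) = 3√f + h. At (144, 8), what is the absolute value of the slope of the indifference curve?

MU_f = 3/(2√f), MU_h = 1.
MRS = 3/(2√f) ÷ 1.
At (144, 8): MRS = 0.125.
So at (144, 8) the consumer would give up 0.125 units of h for one more unit of f.

MRS = 0.125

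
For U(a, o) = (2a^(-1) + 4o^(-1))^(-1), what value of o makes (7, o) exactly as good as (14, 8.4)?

U depends on (a, o) only through S = 2a^(-1) + 4o^(-1), so equal utility means equal S. At (14, 8.4): S = 13/21.
With a = 7: 2·7^(-1) = 2/7, so 4o^(-1) = 13/21 − 2/7 = 1/3, i.e. o^(-1) = 1/12.
Hence o = 1/(1/12) = 12.
Check: U(7, 12) = 1.6154.

o = 12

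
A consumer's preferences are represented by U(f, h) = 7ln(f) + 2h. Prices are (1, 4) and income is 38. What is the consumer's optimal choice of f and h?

f* = 14, h* = 6

MU_f = 7/f, MU_h = 2.
MRS = 7/f ÷ 2.
Tangency: set MRS = p_f/p_h = 1/4 = 0.25.
MRS depends only on f: 3.5/f = 0.25 ⇒ f* = 3.5/0.25 = 14.
From the budget, 4·h = 38 − 1·14 = 24, so h* = 6.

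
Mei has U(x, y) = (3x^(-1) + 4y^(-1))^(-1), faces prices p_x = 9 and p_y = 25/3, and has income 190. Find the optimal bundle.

For CES with ρ = -1, MRS = (3/4)·(y/x)^2.
Tangency: set MRS = p_x/p_y = 9/(25/3) = 27/25.
So (y/x)^2 = 36/25; taking the square root, y/x = 1.2, i.e. y = 1.2·x.
Substitute into the budget 9·x + (25/3)·y = 190: 19·x = 190, so x* = 10 and y* = 1.2·10 = 12.

x* = 10, y* = 12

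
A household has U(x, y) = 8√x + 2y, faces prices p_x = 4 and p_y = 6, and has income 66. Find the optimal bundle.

MU_x = 8/(2√x), MU_y = 2.
MRS = 8/(2√x) ÷ 2.
Tangency: set MRS = p_x/p_y = 4/6 = 2/3.
MRS depends only on x: 2/√x = 2/3 ⇒ √x = 2/(2/3) = 3 ⇒ x* = 9.
From the budget, 6·y = 66 − 4·9 = 30, so y* = 5.

x* = 9, y* = 5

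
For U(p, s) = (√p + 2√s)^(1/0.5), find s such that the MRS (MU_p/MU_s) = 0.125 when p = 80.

s = 5

For CES with ρ = 0.5, MRS = (1/2)·√(s/p).
Setting (1/2)·√(s/80) = 0.125 gives √(s/80) = 0.25, so s/80 = 1/16 and s = 5.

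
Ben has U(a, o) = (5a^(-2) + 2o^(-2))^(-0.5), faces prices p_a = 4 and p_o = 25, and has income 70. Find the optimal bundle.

a* = 5, o* = 2

For CES with ρ = -2, MRS = (5/2)·(o/a)^3.
Tangency: set MRS = p_a/p_o = 4/25.
So (o/a)^3 = 8/125; taking the cube root, o/a = 0.4, i.e. o = 0.4·a.
Substitute into the budget 4·a + 25·o = 70: 14·a = 70, so a* = 5 and o* = 0.4·5 = 2.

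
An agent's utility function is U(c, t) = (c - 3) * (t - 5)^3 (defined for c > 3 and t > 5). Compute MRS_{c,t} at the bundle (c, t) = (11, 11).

MU_c = (t−5)^3, MU_t = 3·(c−3)·(t−5)^2.
MRS = (1/3)·(t−5)/(c−3).
At (11, 11): MRS = 0.25.
That is, one extra unit of c is worth 0.25 units of t at the margin.

MRS = 0.25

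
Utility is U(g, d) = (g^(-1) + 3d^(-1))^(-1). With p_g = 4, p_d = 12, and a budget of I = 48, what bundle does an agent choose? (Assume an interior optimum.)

g* = 3, d* = 3

For CES with ρ = -1, MRS = (1/3)·(d/g)^2.
Tangency: set MRS = p_g/p_d = 4/12 = 1/3.
So (d/g)^2 = 1; taking the square root, d/g = 1, i.e. d = g.
Substitute into the budget 4·g + 12·d = 48: 16·g = 48, so g* = 3 and d* = 3.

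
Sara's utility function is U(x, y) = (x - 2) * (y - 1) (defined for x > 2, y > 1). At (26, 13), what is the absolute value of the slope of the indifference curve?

MU_x = (y−1), MU_y = (x−2).
MRS = (y−1)/(x−2).
At (26, 13): MRS = 0.5.
The indifference curve has slope −0.5 at this bundle.

MRS = 0.5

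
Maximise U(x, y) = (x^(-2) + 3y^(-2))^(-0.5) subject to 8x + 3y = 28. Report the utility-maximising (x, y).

For CES with ρ = -2, MRS = (1/3)·(y/x)^3.
Tangency: set MRS = p_x/p_y = 8/3.
So (y/x)^3 = 8; taking the cube root, y/x = 2, i.e. y = 2·x.
Substitute into the budget 8·x + 3·y = 28: 14·x = 28, so x* = 2 and y* = 2·2 = 4.

x* = 2, y* = 4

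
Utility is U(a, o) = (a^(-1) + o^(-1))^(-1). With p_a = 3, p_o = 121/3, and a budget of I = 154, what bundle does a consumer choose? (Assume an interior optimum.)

a* = 11, o* = 3

For CES with ρ = -1, MRS = (o/a)^2.
Tangency: set MRS = p_a/p_o = 3/(121/3) = 9/121.
So (o/a)^2 = 9/121; taking the square root, o/a = 3/11, i.e. o = (3/11)·a.
Substitute into the budget 3·a + (121/3)·o = 154: 14·a = 154, so a* = 11 and o* = (3/11)·11 = 3.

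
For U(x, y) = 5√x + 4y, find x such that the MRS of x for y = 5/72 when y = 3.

MU_x = 5/(2√x), MU_y = 4.
MRS = 5/(2√x) ÷ 4.
MRS depends only on x: 0.625/√x = 5/72 ⇒ √x = 0.625/(5/72) = 9 ⇒ x = 81.

x = 81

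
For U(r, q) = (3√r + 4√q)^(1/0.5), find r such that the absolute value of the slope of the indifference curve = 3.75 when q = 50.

For CES with ρ = 0.5, MRS = (3/4)·√(q/r).
Setting (3/4)·√(50/r) = 3.75 gives √(50/r) = 5, so 50/r = 25 and r = 2.

r = 2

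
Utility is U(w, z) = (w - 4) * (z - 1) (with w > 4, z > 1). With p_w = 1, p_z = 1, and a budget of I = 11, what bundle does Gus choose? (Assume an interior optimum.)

MU_w = (z−1), MU_z = (w−4).
MRS = (z−1)/(w−4).
Tangency: set MRS = p_w/p_z = 1/1 = 1.
So (z − 1)/(w − 4) = 1, i.e. (z − 1) = (w − 4).
Rewrite the budget in excess-of-subsistence terms: 1·(w − 4) + 1·(z − 1) = 11 − 1·4 − 1·1 = 6.
Substituting, 2·(w − 4) = 6, so w − 4 = 3 and w* = 7.
Then z − 1 = 3, so z* = 4.

w* = 7, z* = 4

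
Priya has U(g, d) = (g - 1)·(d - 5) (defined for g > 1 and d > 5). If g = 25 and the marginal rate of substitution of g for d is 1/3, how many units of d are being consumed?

d = 13

MU_g = (d−5), MU_d = (g−1).
MRS = (d−5)/(g−1).
Substitute g = 25: MRS = (d − 5)/24. Setting this equal to 1/3 gives d − 5 = (1/3)·24 = 8, so d = 13.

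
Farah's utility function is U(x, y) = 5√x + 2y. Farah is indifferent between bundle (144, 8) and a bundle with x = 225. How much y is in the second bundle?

U(144, 8) = 76.
Set U(225, y) = 76 and solve.
With x = 225: √225 = 15, so 2y = 76 − 5·15 = 1 and y = 0.5.
Check: U(225, 0.5) = 76.

y = 0.5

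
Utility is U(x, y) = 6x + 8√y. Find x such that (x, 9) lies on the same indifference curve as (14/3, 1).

U(14/3, 1) = 36.
Set U(x, 9) = 36 and solve.
With y = 9: √9 = 3, so 6x = 36 − 8·3 = 12 and x = 2.
Check: U(2, 9) = 36.

x = 2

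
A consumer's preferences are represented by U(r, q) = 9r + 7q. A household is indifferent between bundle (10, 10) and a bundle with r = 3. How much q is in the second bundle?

U(10, 10) = 160.
Set U(3, q) = 160 and solve.
9·3 + 7q = 160 ⇒ 7q = 133 ⇒ q = 19.
Check: U(3, 19) = 160.

q = 19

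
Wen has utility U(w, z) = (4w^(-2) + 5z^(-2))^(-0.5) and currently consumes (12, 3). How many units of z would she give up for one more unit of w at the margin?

For CES with ρ = -2, MRS = (4/5)·(z/w)^3.
At (12, 3): MRS = 1/80.
That is, one extra unit of w is worth 1/80 units of z at the margin.

MRS = 1/80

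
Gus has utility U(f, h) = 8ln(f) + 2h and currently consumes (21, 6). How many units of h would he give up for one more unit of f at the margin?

MRS = 4/21

MU_f = 8/f, MU_h = 2.
MRS = 8/f ÷ 2.
At (21, 6): MRS = 4/21.
The indifference curve has slope −4/21 at this bundle.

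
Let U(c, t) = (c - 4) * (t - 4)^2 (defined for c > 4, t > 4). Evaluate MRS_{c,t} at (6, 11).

MRS = 1.75

MU_c = (t−4)^2, MU_t = 2·(c−4)·(t−4).
MRS = (1/2)·(t−4)/(c−4).
At (6, 11): MRS = 1.75.
The indifference curve has slope −1.75 at this bundle.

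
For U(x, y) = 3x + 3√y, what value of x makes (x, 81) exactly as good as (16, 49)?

U(16, 49) = 69.
Set U(x, 81) = 69 and solve.
With y = 81: √81 = 9, so 3x = 69 − 3·9 = 42 and x = 14.
Check: U(14, 81) = 69.

x = 14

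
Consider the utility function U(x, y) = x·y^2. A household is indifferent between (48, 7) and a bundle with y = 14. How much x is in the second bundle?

U(48, 7) = 2352.
Set U(x, 14) = 2352 and solve.
With y = 14: 14^2 = 196, so x = 2352/196 = 12.
Check: U(12, 14) = 2352.

x = 12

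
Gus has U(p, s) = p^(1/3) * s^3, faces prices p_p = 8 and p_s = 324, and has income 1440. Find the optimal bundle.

MU_p = 1/3·p^(-2/3)·s^3 and MU_s = 3·p^(1/3)·s^2.
MRS = MU_p/MU_s = (1/9)·s/p.
Tangency: set MRS = p_p/p_s = 8/324 = 2/81.
So (1/9)·s/p = 2/81, i.e. s = (2/9)·p.
Substitute into the budget 8·p + 324·s = 1440: 80·p = 1440, so p* = 18.
Then s* = (2/9)·18 = 4.

p* = 18, s* = 4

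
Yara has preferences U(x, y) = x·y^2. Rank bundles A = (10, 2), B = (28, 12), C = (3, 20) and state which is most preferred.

Bundle B

Evaluate utility at each bundle:
U(A) = 40.
U(B) = 4032.
U(C) = 1200.
Highest utility is B, so B ≻ C ≻ A.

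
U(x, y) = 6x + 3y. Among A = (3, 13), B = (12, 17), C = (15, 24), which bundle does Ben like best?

Bundle C

Evaluate utility at each bundle:
U(A) = 57.
U(B) = 123.
U(C) = 162.
Highest utility is C, so C ≻ B ≻ A.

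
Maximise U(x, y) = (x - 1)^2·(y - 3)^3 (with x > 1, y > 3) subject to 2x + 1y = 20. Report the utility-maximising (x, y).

MU_x = 2·(x−1)·(y−3)^3, MU_y = 3·(x−1)^2·(y−3)^2.
MRS = (2/3)·(y−3)/(x−1).
Tangency: set MRS = p_x/p_y = 2/1 = 2.
So (2/3)·(y − 3)/(x − 1) = 2, i.e. (y − 3) = 3·(x − 1).
Rewrite the budget in excess-of-subsistence terms: 2·(x − 1) + 1·(y − 3) = 20 − 2·1 − 1·3 = 15.
Substituting, 5·(x − 1) = 15, so x − 1 = 3 and x* = 4.
Then y − 3 = 3·3 = 9, so y* = 12.

x* = 4, y* = 12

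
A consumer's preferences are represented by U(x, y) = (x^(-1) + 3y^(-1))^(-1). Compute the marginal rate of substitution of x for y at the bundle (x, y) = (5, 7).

MRS = 49/75

For CES with ρ = -1, MRS = (1/3)·(y/x)^2.
At (5, 7): MRS = 49/75.
So at (5, 7) the consumer would give up 49/75 units of y for one more unit of x.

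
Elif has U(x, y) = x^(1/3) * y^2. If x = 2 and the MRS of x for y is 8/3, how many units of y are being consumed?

y = 32

MU_x = 1/3·x^(-2/3)·y^2 and MU_y = 2·x^(1/3)·y.
MRS = MU_x/MU_y = (1/6)·y/x.
Substitute x = 2: MRS = y/12. Setting y/12 = 8/3 gives y = (8/3)·12 = 32.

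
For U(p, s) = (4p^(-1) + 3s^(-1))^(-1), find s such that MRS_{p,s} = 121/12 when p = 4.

For CES with ρ = -1, MRS = (4/3)·(s/p)^2.
Setting (4/3)·(s/4)^2 = 121/12 gives (s/4)^2 = 121/16, so s/4 = 2.75 and s = 11.

s = 11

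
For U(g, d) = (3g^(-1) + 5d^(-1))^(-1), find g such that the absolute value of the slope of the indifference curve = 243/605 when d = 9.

For CES with ρ = -1, MRS = (3/5)·(d/g)^2.
Setting (3/5)·(9/g)^2 = 243/605 gives (9/g)^2 = 81/121, so 9/g = 9/11 and g = 11.

g = 11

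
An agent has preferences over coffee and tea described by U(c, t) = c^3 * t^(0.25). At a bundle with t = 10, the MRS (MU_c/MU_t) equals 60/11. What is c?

MU_c = 3·c^2·t^(0.25) and MU_t = 0.25·c^3·t^(-0.75).
MRS = MU_c/MU_t = (12)·t/c.
Substitute t = 10: MRS = 120/c. Setting 120/c = 60/11 gives c = 120/(60/11) = 22.

c = 22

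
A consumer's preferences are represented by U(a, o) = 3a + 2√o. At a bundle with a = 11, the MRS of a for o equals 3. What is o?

o = 1

MU_a = 3, MU_o = 2/(2√o).
MRS = 3 ÷ (2/(2√o)).
MRS depends only on o: 3·√o = 3 ⇒ √o = 3/3 = 1 ⇒ o = 1.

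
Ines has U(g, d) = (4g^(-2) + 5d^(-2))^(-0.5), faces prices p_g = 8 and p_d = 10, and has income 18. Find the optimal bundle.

For CES with ρ = -2, MRS = (4/5)·(d/g)^3.
Tangency: set MRS = p_g/p_d = 8/10 = 0.8.
So (d/g)^3 = 1; taking the cube root, d/g = 1, i.e. d = g.
Substitute into the budget 8·g + 10·d = 18: 18·g = 18, so g* = 1 and d* = 1.

g* = 1, d* = 1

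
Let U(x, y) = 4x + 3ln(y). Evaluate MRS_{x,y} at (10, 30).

MU_x = 4, MU_y = 3/y.
MRS = 4 ÷ (3/y).
At (10, 30): MRS = 40.
So at (10, 30) the consumer would give up 40 units of y for one more unit of x.

MRS = 40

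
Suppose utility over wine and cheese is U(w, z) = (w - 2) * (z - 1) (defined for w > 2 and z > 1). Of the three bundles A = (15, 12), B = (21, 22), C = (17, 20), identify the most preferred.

Bundle B

Evaluate utility at each bundle:
U(A) = 143.
U(B) = 399.
U(C) = 285.
Highest utility is B, so B ≻ C ≻ A.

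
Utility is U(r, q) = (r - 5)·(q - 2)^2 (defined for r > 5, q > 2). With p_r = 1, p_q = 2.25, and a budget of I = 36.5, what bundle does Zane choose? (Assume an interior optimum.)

MU_r = (q−2)^2, MU_q = 2·(r−5)·(q−2).
MRS = (1/2)·(q−2)/(r−5).
Tangency: set MRS = p_r/p_q = 1/2.25 = 4/9.
So (1/2)·(q − 2)/(r − 5) = 4/9, i.e. (q − 2) = (8/9)·(r − 5).
Rewrite the budget in excess-of-subsistence terms: 1·(r − 5) + 2.25·(q − 2) = 36.5 − 1·5 − 2.25·2 = 27.
Substituting, 3·(r − 5) = 27, so r − 5 = 9 and r* = 14.
Then q − 2 = (8/9)·9 = 8, so q* = 10.

r* = 14, q* = 10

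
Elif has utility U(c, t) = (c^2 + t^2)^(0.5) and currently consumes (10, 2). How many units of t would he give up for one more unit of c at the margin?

MRS = 5

For CES with ρ = 2, MRS = (t/c)^(-1).
At (10, 2): MRS = 5.
That is, one extra unit of c is worth 5 units of t at the margin.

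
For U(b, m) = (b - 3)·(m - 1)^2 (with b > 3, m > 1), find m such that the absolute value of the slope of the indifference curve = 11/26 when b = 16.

MU_b = (m−1)^2, MU_m = 2·(b−3)·(m−1).
MRS = (1/2)·(m−1)/(b−3).
Substitute b = 16: MRS = (m − 1)/26. Setting this equal to 11/26 gives m − 1 = (11/26)·26 = 11, so m = 12.

m = 12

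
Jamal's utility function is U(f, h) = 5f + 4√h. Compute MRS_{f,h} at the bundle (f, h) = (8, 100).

MU_f = 5, MU_h = 4/(2√h).
MRS = 5 ÷ (4/(2√h)).
At (8, 100): MRS = 25.
So at (8, 100) the consumer would give up 25 units of h for one more unit of f.

MRS = 25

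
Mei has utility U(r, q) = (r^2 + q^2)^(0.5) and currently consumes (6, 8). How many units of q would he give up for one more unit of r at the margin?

For CES with ρ = 2, MRS = (q/r)^(-1).
At (6, 8): MRS = 0.75.
That is, one extra unit of r is worth 0.75 units of q at the margin.

MRS = 0.75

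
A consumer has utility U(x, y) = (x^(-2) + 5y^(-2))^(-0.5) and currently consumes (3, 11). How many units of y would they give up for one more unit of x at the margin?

MRS = 1331/135

For CES with ρ = -2, MRS = (1/5)·(y/x)^3.
At (3, 11): MRS = 1331/135.
That is, one extra unit of x is worth 1331/135 units of y at the margin.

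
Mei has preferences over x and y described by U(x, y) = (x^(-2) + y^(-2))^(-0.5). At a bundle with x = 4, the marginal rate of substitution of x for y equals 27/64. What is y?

For CES with ρ = -2, MRS = (y/x)^3.
Setting (y/4)^3 = 27/64 gives y/4 = 0.75 and y = 3.

y = 3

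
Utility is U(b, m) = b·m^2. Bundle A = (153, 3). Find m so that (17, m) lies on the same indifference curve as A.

U(153, 3) = 1377.
Set U(17, m) = 1377 and solve.
With b = 17: m^2 = 1377/17 = 81; taking the square root, m = 9.
Check: U(17, 9) = 1377.

m = 9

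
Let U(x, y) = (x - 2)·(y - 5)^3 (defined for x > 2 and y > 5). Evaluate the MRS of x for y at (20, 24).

MRS = 19/54

MU_x = (y−5)^3, MU_y = 3·(x−2)·(y−5)^2.
MRS = (1/3)·(y−5)/(x−2).
At (20, 24): MRS = 19/54.
That is, one extra unit of x is worth 19/54 units of y at the margin.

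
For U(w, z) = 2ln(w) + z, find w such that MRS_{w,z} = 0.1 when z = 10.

MU_w = 2/w, MU_z = 1.
MRS = 2/w ÷ 1.
MRS depends only on w: 2/w = 0.1 ⇒ w = 2/0.1 = 20.

w = 20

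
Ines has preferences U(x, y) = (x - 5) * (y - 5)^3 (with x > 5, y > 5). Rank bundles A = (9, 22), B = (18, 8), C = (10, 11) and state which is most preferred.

Evaluate utility at each bundle:
U(A) = 19652.
U(B) = 351.
U(C) = 1080.
Highest utility is A, so A ≻ C ≻ B.

Bundle A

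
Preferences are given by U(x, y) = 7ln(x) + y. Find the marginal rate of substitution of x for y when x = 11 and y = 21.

MU_x = 7/x, MU_y = 1.
MRS = 7/x ÷ 1.
At (11, 21): MRS = 7/11.
The indifference curve has slope −7/11 at this bundle.

MRS = 7/11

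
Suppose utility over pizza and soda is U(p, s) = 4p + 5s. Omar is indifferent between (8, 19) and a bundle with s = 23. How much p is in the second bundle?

U(8, 19) = 127.
Set U(p, 23) = 127 and solve.
4p + 5·23 = 127 ⇒ 4p = 12 ⇒ p = 3.
Check: U(3, 23) = 127.

p = 3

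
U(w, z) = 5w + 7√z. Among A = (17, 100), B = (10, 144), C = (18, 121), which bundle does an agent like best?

Evaluate utility at each bundle:
U(A) = 155.000.
U(B) = 134.000.
U(C) = 167.000.
Highest utility is C, so C ≻ A ≻ B.

Bundle C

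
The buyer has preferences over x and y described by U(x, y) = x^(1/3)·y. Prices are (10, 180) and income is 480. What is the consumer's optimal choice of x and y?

x* = 12, y* = 2

MU_x = 1/3·x^(-2/3)·y and MU_y = x^(1/3).
MRS = MU_x/MU_y = (1/3)·y/x.
Tangency: set MRS = p_x/p_y = 10/180 = 1/18.
So (1/3)·y/x = 1/18, i.e. y = (1/6)·x.
Substitute into the budget 10·x + 180·y = 480: 40·x = 480, so x* = 12.
Then y* = (1/6)·12 = 2.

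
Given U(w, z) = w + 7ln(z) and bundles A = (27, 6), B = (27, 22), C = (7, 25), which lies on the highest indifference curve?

Evaluate utility at each bundle:
U(A) = 39.542.
U(B) = 48.637.
U(C) = 29.532.
Highest utility is B, so B ≻ A ≻ C.

Bundle B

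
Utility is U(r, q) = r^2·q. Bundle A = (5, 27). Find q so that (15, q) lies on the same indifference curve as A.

U(5, 27) = 675.
Set U(15, q) = 675 and solve.
With r = 15: 15^2 = 225, so q = 675/225 = 3.
Check: U(15, 3) = 675.

q = 3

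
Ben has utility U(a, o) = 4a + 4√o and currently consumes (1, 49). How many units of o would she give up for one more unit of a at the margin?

MRS = 14

MU_a = 4, MU_o = 4/(2√o).
MRS = 4 ÷ (4/(2√o)).
At (1, 49): MRS = 14.
The indifference curve has slope −14 at this bundle.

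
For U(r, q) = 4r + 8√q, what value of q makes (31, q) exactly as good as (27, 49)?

U(27, 49) = 164.
Set U(31, q) = 164 and solve.
With r = 31: 8√q = 164 − 4·31 = 40, so √q = 5 and q = 25.
Check: U(31, 25) = 164.

q = 25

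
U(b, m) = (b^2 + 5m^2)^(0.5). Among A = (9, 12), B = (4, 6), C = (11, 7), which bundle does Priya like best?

Evaluate utility at each bundle:
U(A) = 28.302.
U(B) = 14.000.
U(C) = 19.131.
Highest utility is A, so A ≻ C ≻ B.

Bundle A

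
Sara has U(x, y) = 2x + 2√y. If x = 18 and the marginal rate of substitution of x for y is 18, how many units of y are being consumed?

y = 81

MU_x = 2, MU_y = 2/(2√y).
MRS = 2 ÷ (2/(2√y)).
MRS depends only on y: 2·√y = 18 ⇒ √y = 18/2 = 9 ⇒ y = 81.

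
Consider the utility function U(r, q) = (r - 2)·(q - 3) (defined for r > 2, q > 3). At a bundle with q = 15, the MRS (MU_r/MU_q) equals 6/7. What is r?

r = 16

MU_r = (q−3), MU_q = (r−2).
MRS = (q−3)/(r−2).
Substitute q = 15: MRS = 12/(r − 2). Setting this equal to 6/7 gives r − 2 = 12/(6/7) = 14, so r = 16.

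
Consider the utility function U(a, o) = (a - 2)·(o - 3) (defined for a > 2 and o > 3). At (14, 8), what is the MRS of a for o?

MRS = 5/12

MU_a = (o−3), MU_o = (a−2).
MRS = (o−3)/(a−2).
At (14, 8): MRS = 5/12.
So at (14, 8) the consumer would give up 5/12 units of o for one more unit of a.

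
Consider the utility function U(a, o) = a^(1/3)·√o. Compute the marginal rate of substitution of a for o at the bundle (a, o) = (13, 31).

MRS = 62/39

MU_a = 1/3·a^(-2/3)·√o and MU_o = 0.5·a^(1/3)·o^(-0.5).
MRS = MU_a/MU_o = (2/3)·o/a.
At (13, 31): MRS = 62/39.
So at (13, 31) the consumer would give up 62/39 units of o for one more unit of a.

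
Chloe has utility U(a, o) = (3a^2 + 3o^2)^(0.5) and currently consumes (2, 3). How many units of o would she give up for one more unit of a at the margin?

MRS = 2/3

For CES with ρ = 2, MRS = (o/a)^(-1).
At (2, 3): MRS = 2/3.
The indifference curve has slope −2/3 at this bundle.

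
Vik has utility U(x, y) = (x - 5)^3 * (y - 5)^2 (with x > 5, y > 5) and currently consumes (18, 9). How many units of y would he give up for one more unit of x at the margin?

MRS = 6/13

MU_x = 3·(x−5)^2·(y−5)^2, MU_y = 2·(x−5)^3·(y−5).
MRS = (3/2)·(y−5)/(x−5).
At (18, 9): MRS = 6/13.
The indifference curve has slope −6/13 at this bundle.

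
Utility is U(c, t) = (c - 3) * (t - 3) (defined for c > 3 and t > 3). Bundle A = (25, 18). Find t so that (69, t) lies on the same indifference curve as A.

U(25, 18) = 330.
Set U(69, t) = 330 and solve.
With c = 69: (69 − 3) = 66, so (t − 3) = 330/66 = 5.
So t = 3 + 5 = 8.
Check: U(69, 8) = 330.

t = 8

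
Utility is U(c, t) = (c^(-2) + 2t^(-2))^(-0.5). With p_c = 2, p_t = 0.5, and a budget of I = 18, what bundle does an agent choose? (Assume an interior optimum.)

c* = 6, t* = 12

For CES with ρ = -2, MRS = (1/2)·(t/c)^3.
Tangency: set MRS = p_c/p_t = 2/0.5 = 4.
So (t/c)^3 = 8; taking the cube root, t/c = 2, i.e. t = 2·c.
Substitute into the budget 2·c + 0.5·t = 18: 3·c = 18, so c* = 6 and t* = 2·6 = 12.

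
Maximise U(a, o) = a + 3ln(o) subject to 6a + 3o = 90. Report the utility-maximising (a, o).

MU_a = 1, MU_o = 3/o.
MRS = 1 ÷ (3/o).
Tangency: set MRS = p_a/p_o = 6/3 = 2.
MRS depends only on o: (1/3)·o = 2 ⇒ o* = 2/(1/3) = 6.
From the budget, 6·a = 90 − 3·6 = 72, so a* = 12.

a* = 12, o* = 6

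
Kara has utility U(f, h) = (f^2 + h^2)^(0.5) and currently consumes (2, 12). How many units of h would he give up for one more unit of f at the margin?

MRS = 1/6

For CES with ρ = 2, MRS = (h/f)^(-1).
At (2, 12): MRS = 1/6.
The indifference curve has slope −1/6 at this bundle.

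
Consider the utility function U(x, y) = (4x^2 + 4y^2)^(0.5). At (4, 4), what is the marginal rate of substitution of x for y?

MRS = 1

For CES with ρ = 2, MRS = (y/x)^(-1).
At (4, 4): MRS = 1.
So at (4, 4) the consumer would give up 1 units of y for one more unit of x.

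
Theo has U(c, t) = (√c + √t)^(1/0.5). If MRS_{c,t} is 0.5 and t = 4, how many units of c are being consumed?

c = 16

For CES with ρ = 0.5, MRS = √(t/c).
Setting √(4/c) = 0.5 gives 4/c = 0.25 and c = 16.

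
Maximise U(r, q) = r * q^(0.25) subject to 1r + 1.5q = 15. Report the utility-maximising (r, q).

MU_r = q^(0.25) and MU_q = 0.25·r·q^(-0.75).
MRS = MU_r/MU_q = (4)·q/r.
Tangency: set MRS = p_r/p_q = 1/1.5 = 2/3.
So (4)·q/r = 2/3, i.e. q = (1/6)·r.
Substitute into the budget 1·r + 1.5·q = 15: 1.25·r = 15, so r* = 12.
Then q* = (1/6)·12 = 2.

r* = 12, q* = 2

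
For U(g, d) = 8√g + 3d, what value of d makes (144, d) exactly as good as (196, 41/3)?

d = 19

U(196, 41/3) = 153.
Set U(144, d) = 153 and solve.
With g = 144: √144 = 12, so 3d = 153 − 8·12 = 57 and d = 19.
Check: U(144, 19) = 153.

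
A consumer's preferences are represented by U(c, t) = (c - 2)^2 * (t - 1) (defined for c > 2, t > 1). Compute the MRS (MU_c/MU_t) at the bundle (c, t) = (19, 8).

MU_c = 2·(c−2)·(t−1), MU_t = (c−2)^2.
MRS = (2/1)·(t−1)/(c−2).
At (19, 8): MRS = 14/17.
That is, one extra unit of c is worth 14/17 units of t at the margin.

MRS = 14/17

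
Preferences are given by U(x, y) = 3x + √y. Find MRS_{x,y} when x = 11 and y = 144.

MU_x = 3, MU_y = 1/(2√y).
MRS = 3 ÷ (1/(2√y)).
At (11, 144): MRS = 72.
That is, one extra unit of x is worth 72 units of y at the margin.

MRS = 72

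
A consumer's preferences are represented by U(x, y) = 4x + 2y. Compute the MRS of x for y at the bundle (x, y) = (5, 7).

MRS = 2

MU_x = 4, MU_y = 2, so MRS = 4/2 = 2 at every bundle.
At (5, 7): MRS = 2.
The indifference curve has slope −2 at this bundle.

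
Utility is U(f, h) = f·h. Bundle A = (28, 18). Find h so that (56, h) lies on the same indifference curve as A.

U(28, 18) = 504.
Set U(56, h) = 504 and solve.
With f = 56: h = 504/56 = 9.
Check: U(56, 9) = 504.

h = 9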